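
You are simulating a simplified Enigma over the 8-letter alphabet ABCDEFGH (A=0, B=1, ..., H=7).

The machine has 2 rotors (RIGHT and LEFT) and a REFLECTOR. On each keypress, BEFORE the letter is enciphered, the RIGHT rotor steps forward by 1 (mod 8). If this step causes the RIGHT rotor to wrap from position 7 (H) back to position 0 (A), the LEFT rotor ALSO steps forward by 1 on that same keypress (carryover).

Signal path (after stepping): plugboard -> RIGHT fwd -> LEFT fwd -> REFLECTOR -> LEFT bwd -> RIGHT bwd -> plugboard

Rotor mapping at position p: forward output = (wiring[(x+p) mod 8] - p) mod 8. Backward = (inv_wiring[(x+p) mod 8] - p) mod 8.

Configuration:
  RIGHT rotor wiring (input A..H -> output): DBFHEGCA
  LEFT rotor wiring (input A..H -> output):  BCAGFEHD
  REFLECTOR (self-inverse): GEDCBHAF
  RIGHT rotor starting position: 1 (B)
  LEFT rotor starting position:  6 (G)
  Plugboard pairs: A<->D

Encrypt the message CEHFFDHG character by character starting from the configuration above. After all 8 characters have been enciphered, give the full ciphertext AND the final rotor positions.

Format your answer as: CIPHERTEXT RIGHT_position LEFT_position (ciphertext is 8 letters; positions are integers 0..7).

Answer: AADCGADE 1 7

Derivation:
Char 1 ('C'): step: R->2, L=6; C->plug->C->R->C->L->D->refl->C->L'->E->R'->D->plug->A
Char 2 ('E'): step: R->3, L=6; E->plug->E->R->F->L->A->refl->G->L'->H->R'->D->plug->A
Char 3 ('H'): step: R->4, L=6; H->plug->H->R->D->L->E->refl->B->L'->A->R'->A->plug->D
Char 4 ('F'): step: R->5, L=6; F->plug->F->R->A->L->B->refl->E->L'->D->R'->C->plug->C
Char 5 ('F'): step: R->6, L=6; F->plug->F->R->B->L->F->refl->H->L'->G->R'->G->plug->G
Char 6 ('D'): step: R->7, L=6; D->plug->A->R->B->L->F->refl->H->L'->G->R'->D->plug->A
Char 7 ('H'): step: R->0, L->7 (L advanced); H->plug->H->R->A->L->E->refl->B->L'->D->R'->A->plug->D
Char 8 ('G'): step: R->1, L=7; G->plug->G->R->H->L->A->refl->G->L'->F->R'->E->plug->E
Final: ciphertext=AADCGADE, RIGHT=1, LEFT=7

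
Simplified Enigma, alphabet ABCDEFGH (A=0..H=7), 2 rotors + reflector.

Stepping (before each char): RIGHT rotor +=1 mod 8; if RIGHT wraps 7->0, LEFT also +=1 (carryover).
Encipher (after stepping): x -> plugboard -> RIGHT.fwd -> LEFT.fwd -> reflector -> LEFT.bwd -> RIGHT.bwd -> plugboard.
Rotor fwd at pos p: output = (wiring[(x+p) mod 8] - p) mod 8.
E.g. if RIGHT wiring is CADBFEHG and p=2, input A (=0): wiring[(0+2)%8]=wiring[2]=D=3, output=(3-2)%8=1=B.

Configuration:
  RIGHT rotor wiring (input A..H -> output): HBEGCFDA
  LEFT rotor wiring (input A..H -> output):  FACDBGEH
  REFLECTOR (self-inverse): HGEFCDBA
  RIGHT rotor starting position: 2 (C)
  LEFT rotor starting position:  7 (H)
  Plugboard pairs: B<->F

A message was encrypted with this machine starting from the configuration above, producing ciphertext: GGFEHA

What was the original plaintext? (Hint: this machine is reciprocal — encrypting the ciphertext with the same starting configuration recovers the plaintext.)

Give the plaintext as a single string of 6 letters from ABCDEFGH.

Answer: DAABDF

Derivation:
Char 1 ('G'): step: R->3, L=7; G->plug->G->R->G->L->H->refl->A->L'->A->R'->D->plug->D
Char 2 ('G'): step: R->4, L=7; G->plug->G->R->A->L->A->refl->H->L'->G->R'->A->plug->A
Char 3 ('F'): step: R->5, L=7; F->plug->B->R->G->L->H->refl->A->L'->A->R'->A->plug->A
Char 4 ('E'): step: R->6, L=7; E->plug->E->R->G->L->H->refl->A->L'->A->R'->F->plug->B
Char 5 ('H'): step: R->7, L=7; H->plug->H->R->E->L->E->refl->C->L'->F->R'->D->plug->D
Char 6 ('A'): step: R->0, L->0 (L advanced); A->plug->A->R->H->L->H->refl->A->L'->B->R'->B->plug->F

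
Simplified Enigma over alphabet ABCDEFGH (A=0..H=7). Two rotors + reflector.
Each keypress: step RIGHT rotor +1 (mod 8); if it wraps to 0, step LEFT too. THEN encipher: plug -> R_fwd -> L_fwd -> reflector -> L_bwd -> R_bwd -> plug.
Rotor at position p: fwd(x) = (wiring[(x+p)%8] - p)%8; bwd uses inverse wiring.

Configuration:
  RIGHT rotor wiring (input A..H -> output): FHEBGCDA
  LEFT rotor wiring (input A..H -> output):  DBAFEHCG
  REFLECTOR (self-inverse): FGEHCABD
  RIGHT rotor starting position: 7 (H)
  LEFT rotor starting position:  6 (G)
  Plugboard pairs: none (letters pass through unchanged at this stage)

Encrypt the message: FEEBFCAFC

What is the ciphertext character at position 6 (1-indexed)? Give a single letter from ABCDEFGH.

Char 1 ('F'): step: R->0, L->7 (L advanced); F->plug->F->R->C->L->C->refl->E->L'->B->R'->D->plug->D
Char 2 ('E'): step: R->1, L=7; E->plug->E->R->B->L->E->refl->C->L'->C->R'->F->plug->F
Char 3 ('E'): step: R->2, L=7; E->plug->E->R->B->L->E->refl->C->L'->C->R'->A->plug->A
Char 4 ('B'): step: R->3, L=7; B->plug->B->R->D->L->B->refl->G->L'->E->R'->G->plug->G
Char 5 ('F'): step: R->4, L=7; F->plug->F->R->D->L->B->refl->G->L'->E->R'->D->plug->D
Char 6 ('C'): step: R->5, L=7; C->plug->C->R->D->L->B->refl->G->L'->E->R'->G->plug->G

G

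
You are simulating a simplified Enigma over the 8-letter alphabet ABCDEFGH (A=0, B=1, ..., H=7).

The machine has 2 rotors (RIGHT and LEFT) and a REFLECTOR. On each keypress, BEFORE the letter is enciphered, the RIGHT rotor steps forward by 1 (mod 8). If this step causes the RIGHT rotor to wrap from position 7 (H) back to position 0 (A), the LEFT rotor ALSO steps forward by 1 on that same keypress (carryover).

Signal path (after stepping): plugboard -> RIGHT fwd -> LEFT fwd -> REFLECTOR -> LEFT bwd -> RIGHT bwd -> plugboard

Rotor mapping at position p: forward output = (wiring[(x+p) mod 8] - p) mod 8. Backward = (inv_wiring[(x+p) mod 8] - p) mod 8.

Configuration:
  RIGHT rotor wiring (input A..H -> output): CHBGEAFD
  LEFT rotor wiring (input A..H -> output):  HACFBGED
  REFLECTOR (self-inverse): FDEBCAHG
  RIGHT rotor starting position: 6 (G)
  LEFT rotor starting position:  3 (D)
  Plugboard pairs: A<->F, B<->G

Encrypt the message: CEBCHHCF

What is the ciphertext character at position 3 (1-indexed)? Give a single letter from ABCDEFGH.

Char 1 ('C'): step: R->7, L=3; C->plug->C->R->A->L->C->refl->E->L'->F->R'->F->plug->A
Char 2 ('E'): step: R->0, L->4 (L advanced); E->plug->E->R->E->L->D->refl->B->L'->H->R'->B->plug->G
Char 3 ('B'): step: R->1, L=4; B->plug->G->R->C->L->A->refl->F->L'->A->R'->B->plug->G

G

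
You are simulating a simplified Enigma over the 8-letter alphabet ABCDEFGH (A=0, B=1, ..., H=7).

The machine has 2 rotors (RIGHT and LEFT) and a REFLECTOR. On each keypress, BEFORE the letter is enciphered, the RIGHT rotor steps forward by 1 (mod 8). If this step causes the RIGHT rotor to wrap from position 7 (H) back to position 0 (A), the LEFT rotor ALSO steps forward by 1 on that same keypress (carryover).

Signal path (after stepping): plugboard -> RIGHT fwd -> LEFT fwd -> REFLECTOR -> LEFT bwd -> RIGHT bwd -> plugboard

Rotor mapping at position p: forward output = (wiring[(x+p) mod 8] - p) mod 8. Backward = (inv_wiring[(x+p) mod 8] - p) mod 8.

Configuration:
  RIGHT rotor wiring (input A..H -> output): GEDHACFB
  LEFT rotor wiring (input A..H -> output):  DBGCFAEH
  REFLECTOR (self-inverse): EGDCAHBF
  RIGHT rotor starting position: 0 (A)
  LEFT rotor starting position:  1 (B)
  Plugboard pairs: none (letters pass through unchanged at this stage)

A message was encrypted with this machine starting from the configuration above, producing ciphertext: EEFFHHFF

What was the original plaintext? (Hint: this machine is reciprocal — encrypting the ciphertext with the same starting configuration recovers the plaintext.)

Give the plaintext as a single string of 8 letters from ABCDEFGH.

Answer: FDHHBFDB

Derivation:
Char 1 ('E'): step: R->1, L=1; E->plug->E->R->B->L->F->refl->H->L'->E->R'->F->plug->F
Char 2 ('E'): step: R->2, L=1; E->plug->E->R->D->L->E->refl->A->L'->A->R'->D->plug->D
Char 3 ('F'): step: R->3, L=1; F->plug->F->R->D->L->E->refl->A->L'->A->R'->H->plug->H
Char 4 ('F'): step: R->4, L=1; F->plug->F->R->A->L->A->refl->E->L'->D->R'->H->plug->H
Char 5 ('H'): step: R->5, L=1; H->plug->H->R->D->L->E->refl->A->L'->A->R'->B->plug->B
Char 6 ('H'): step: R->6, L=1; H->plug->H->R->E->L->H->refl->F->L'->B->R'->F->plug->F
Char 7 ('F'): step: R->7, L=1; F->plug->F->R->B->L->F->refl->H->L'->E->R'->D->plug->D
Char 8 ('F'): step: R->0, L->2 (L advanced); F->plug->F->R->C->L->D->refl->C->L'->E->R'->B->plug->B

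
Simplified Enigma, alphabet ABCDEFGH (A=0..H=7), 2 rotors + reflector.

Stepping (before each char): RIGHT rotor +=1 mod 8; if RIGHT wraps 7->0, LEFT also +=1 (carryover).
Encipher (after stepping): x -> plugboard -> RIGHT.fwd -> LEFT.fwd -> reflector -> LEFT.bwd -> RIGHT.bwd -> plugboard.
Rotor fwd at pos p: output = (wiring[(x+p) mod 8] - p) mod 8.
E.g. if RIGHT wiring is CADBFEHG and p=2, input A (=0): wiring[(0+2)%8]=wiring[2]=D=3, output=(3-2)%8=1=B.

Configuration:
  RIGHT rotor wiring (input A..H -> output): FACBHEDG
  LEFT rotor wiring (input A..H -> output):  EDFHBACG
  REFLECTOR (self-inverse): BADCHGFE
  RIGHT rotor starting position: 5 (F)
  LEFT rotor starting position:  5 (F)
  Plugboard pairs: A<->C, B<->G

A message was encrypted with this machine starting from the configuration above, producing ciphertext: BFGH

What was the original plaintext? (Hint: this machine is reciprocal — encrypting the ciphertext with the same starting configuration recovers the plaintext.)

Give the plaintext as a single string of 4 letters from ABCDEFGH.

Answer: EGFA

Derivation:
Char 1 ('B'): step: R->6, L=5; B->plug->G->R->B->L->F->refl->G->L'->E->R'->E->plug->E
Char 2 ('F'): step: R->7, L=5; F->plug->F->R->A->L->D->refl->C->L'->G->R'->B->plug->G
Char 3 ('G'): step: R->0, L->6 (L advanced); G->plug->B->R->A->L->E->refl->H->L'->E->R'->F->plug->F
Char 4 ('H'): step: R->1, L=6; H->plug->H->R->E->L->H->refl->E->L'->A->R'->C->plug->A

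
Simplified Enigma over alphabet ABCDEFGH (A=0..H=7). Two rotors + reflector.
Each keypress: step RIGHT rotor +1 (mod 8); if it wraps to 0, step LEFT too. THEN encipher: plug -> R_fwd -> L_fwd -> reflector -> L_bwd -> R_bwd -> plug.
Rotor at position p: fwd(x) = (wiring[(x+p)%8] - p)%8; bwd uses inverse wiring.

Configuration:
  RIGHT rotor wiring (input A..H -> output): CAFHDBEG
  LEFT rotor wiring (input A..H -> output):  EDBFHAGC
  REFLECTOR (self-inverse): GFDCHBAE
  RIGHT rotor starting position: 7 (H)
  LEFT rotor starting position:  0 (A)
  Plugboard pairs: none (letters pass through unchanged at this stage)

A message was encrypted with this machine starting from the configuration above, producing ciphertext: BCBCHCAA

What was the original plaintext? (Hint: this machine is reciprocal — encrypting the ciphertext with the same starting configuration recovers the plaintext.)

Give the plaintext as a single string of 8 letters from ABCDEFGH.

Answer: DGHGGEGE

Derivation:
Char 1 ('B'): step: R->0, L->1 (L advanced); B->plug->B->R->A->L->C->refl->D->L'->H->R'->D->plug->D
Char 2 ('C'): step: R->1, L=1; C->plug->C->R->G->L->B->refl->F->L'->F->R'->G->plug->G
Char 3 ('B'): step: R->2, L=1; B->plug->B->R->F->L->F->refl->B->L'->G->R'->H->plug->H
Char 4 ('C'): step: R->3, L=1; C->plug->C->R->G->L->B->refl->F->L'->F->R'->G->plug->G
Char 5 ('H'): step: R->4, L=1; H->plug->H->R->D->L->G->refl->A->L'->B->R'->G->plug->G
Char 6 ('C'): step: R->5, L=1; C->plug->C->R->B->L->A->refl->G->L'->D->R'->E->plug->E
Char 7 ('A'): step: R->6, L=1; A->plug->A->R->G->L->B->refl->F->L'->F->R'->G->plug->G
Char 8 ('A'): step: R->7, L=1; A->plug->A->R->H->L->D->refl->C->L'->A->R'->E->plug->E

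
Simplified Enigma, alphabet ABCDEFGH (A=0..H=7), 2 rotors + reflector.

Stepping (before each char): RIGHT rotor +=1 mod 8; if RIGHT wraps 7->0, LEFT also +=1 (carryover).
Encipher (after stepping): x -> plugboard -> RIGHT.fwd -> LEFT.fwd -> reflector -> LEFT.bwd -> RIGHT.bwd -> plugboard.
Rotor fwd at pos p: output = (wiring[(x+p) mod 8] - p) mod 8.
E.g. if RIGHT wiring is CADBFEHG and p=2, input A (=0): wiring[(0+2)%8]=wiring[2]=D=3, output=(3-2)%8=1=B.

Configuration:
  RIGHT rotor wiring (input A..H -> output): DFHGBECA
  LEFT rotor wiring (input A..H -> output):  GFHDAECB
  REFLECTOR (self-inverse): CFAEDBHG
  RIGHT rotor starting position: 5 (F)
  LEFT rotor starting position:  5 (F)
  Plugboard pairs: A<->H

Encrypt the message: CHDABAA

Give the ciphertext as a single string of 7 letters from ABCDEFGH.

Answer: HAGBHEC

Derivation:
Char 1 ('C'): step: R->6, L=5; C->plug->C->R->F->L->C->refl->A->L'->E->R'->A->plug->H
Char 2 ('H'): step: R->7, L=5; H->plug->A->R->B->L->F->refl->B->L'->D->R'->H->plug->A
Char 3 ('D'): step: R->0, L->6 (L advanced); D->plug->D->R->G->L->C->refl->A->L'->C->R'->G->plug->G
Char 4 ('A'): step: R->1, L=6; A->plug->H->R->C->L->A->refl->C->L'->G->R'->B->plug->B
Char 5 ('B'): step: R->2, L=6; B->plug->B->R->E->L->B->refl->F->L'->F->R'->A->plug->H
Char 6 ('A'): step: R->3, L=6; A->plug->H->R->E->L->B->refl->F->L'->F->R'->E->plug->E
Char 7 ('A'): step: R->4, L=6; A->plug->H->R->C->L->A->refl->C->L'->G->R'->C->plug->C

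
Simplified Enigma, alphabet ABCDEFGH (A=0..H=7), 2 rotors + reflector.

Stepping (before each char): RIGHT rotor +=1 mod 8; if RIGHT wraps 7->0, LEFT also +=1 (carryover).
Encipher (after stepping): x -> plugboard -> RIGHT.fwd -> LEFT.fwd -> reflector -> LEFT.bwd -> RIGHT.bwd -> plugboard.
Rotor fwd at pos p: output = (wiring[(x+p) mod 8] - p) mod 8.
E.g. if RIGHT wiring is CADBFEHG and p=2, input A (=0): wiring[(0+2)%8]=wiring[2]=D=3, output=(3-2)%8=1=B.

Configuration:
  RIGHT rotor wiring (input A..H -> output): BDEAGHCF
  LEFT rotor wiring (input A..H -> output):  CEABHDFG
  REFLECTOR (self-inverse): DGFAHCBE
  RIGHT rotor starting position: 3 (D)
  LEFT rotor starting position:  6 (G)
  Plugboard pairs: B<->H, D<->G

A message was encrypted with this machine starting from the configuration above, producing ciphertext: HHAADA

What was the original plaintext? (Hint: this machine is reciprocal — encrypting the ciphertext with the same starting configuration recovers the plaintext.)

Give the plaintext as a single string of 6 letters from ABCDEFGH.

Answer: CBHBCD

Derivation:
Char 1 ('H'): step: R->4, L=6; H->plug->B->R->D->L->G->refl->B->L'->G->R'->C->plug->C
Char 2 ('H'): step: R->5, L=6; H->plug->B->R->F->L->D->refl->A->L'->B->R'->H->plug->B
Char 3 ('A'): step: R->6, L=6; A->plug->A->R->E->L->C->refl->F->L'->H->R'->B->plug->H
Char 4 ('A'): step: R->7, L=6; A->plug->A->R->G->L->B->refl->G->L'->D->R'->H->plug->B
Char 5 ('D'): step: R->0, L->7 (L advanced); D->plug->G->R->C->L->F->refl->C->L'->E->R'->C->plug->C
Char 6 ('A'): step: R->1, L=7; A->plug->A->R->C->L->F->refl->C->L'->E->R'->G->plug->D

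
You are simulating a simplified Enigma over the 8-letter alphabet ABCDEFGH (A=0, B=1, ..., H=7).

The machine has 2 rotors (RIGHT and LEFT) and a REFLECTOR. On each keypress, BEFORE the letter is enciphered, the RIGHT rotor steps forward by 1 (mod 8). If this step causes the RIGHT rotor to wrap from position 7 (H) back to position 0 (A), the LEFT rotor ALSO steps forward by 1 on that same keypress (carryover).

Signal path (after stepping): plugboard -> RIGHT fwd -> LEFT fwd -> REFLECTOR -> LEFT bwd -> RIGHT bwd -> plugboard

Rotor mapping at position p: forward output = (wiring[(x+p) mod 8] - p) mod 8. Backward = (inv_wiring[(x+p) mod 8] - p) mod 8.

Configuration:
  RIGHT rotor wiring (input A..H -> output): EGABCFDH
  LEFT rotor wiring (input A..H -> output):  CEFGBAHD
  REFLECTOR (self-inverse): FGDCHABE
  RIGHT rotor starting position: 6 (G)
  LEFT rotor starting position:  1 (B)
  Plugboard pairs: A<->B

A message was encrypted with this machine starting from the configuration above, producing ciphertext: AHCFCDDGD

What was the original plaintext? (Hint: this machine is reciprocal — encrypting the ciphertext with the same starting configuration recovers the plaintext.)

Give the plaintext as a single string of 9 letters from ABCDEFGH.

Answer: CCADFHBCE

Derivation:
Char 1 ('A'): step: R->7, L=1; A->plug->B->R->F->L->G->refl->B->L'->H->R'->C->plug->C
Char 2 ('H'): step: R->0, L->2 (L advanced); H->plug->H->R->H->L->C->refl->D->L'->A->R'->C->plug->C
Char 3 ('C'): step: R->1, L=2; C->plug->C->R->A->L->D->refl->C->L'->H->R'->B->plug->A
Char 4 ('F'): step: R->2, L=2; F->plug->F->R->F->L->B->refl->G->L'->D->R'->D->plug->D
Char 5 ('C'): step: R->3, L=2; C->plug->C->R->C->L->H->refl->E->L'->B->R'->F->plug->F
Char 6 ('D'): step: R->4, L=2; D->plug->D->R->D->L->G->refl->B->L'->F->R'->H->plug->H
Char 7 ('D'): step: R->5, L=2; D->plug->D->R->H->L->C->refl->D->L'->A->R'->A->plug->B
Char 8 ('G'): step: R->6, L=2; G->plug->G->R->E->L->F->refl->A->L'->G->R'->C->plug->C
Char 9 ('D'): step: R->7, L=2; D->plug->D->R->B->L->E->refl->H->L'->C->R'->E->plug->E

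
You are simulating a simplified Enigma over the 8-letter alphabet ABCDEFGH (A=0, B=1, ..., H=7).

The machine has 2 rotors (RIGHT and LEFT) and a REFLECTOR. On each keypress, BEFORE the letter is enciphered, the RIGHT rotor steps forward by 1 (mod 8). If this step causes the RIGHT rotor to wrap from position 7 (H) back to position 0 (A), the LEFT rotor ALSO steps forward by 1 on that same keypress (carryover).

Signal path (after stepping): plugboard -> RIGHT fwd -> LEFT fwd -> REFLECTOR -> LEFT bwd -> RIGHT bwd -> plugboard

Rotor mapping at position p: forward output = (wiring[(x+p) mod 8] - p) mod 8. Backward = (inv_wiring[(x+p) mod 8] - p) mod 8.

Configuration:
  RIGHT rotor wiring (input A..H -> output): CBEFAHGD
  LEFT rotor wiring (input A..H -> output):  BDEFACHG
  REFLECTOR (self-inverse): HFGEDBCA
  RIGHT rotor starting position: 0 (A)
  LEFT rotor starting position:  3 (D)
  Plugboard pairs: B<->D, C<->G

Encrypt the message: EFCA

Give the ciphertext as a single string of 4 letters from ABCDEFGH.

Char 1 ('E'): step: R->1, L=3; E->plug->E->R->G->L->A->refl->H->L'->C->R'->G->plug->C
Char 2 ('F'): step: R->2, L=3; F->plug->F->R->B->L->F->refl->B->L'->H->R'->H->plug->H
Char 3 ('C'): step: R->3, L=3; C->plug->G->R->G->L->A->refl->H->L'->C->R'->A->plug->A
Char 4 ('A'): step: R->4, L=3; A->plug->A->R->E->L->D->refl->E->L'->D->R'->B->plug->D

Answer: CHAD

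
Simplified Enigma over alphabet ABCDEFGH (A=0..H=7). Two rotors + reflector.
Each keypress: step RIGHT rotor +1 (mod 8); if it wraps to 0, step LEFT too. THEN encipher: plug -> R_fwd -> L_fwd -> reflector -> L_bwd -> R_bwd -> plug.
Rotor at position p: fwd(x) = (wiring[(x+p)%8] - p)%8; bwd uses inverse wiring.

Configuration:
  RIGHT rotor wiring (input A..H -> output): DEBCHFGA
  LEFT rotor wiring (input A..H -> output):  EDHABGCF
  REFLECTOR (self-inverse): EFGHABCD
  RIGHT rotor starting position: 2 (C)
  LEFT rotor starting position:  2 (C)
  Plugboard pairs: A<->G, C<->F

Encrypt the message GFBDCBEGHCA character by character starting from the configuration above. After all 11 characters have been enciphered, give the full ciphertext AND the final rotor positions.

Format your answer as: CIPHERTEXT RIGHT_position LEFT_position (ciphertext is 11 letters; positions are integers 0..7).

Answer: CADAHFFCGAG 5 3

Derivation:
Char 1 ('G'): step: R->3, L=2; G->plug->A->R->H->L->B->refl->F->L'->A->R'->F->plug->C
Char 2 ('F'): step: R->4, L=2; F->plug->C->R->C->L->H->refl->D->L'->F->R'->G->plug->A
Char 3 ('B'): step: R->5, L=2; B->plug->B->R->B->L->G->refl->C->L'->G->R'->D->plug->D
Char 4 ('D'): step: R->6, L=2; D->plug->D->R->G->L->C->refl->G->L'->B->R'->G->plug->A
Char 5 ('C'): step: R->7, L=2; C->plug->F->R->A->L->F->refl->B->L'->H->R'->H->plug->H
Char 6 ('B'): step: R->0, L->3 (L advanced); B->plug->B->R->E->L->C->refl->G->L'->B->R'->C->plug->F
Char 7 ('E'): step: R->1, L=3; E->plug->E->R->E->L->C->refl->G->L'->B->R'->C->plug->F
Char 8 ('G'): step: R->2, L=3; G->plug->A->R->H->L->E->refl->A->L'->G->R'->F->plug->C
Char 9 ('H'): step: R->3, L=3; H->plug->H->R->G->L->A->refl->E->L'->H->R'->A->plug->G
Char 10 ('C'): step: R->4, L=3; C->plug->F->R->A->L->F->refl->B->L'->F->R'->G->plug->A
Char 11 ('A'): step: R->5, L=3; A->plug->G->R->F->L->B->refl->F->L'->A->R'->A->plug->G
Final: ciphertext=CADAHFFCGAG, RIGHT=5, LEFT=3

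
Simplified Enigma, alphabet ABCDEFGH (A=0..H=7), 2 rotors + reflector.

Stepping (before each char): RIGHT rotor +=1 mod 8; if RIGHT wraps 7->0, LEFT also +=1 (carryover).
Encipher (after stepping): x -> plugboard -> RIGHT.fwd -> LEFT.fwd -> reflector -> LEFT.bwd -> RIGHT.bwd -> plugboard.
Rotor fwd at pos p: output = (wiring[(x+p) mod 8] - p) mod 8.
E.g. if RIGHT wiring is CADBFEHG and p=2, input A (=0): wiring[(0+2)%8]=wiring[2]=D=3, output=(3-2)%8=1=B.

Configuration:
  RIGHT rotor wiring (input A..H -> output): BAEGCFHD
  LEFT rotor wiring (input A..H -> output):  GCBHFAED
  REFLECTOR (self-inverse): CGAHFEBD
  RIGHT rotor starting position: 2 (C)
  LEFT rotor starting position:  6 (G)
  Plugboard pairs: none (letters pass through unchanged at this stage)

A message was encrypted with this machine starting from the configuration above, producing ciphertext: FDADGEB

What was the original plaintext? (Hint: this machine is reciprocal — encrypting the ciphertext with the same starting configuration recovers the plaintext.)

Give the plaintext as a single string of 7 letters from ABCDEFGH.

Char 1 ('F'): step: R->3, L=6; F->plug->F->R->G->L->H->refl->D->L'->E->R'->D->plug->D
Char 2 ('D'): step: R->4, L=6; D->plug->D->R->H->L->C->refl->A->L'->C->R'->H->plug->H
Char 3 ('A'): step: R->5, L=6; A->plug->A->R->A->L->G->refl->B->L'->F->R'->H->plug->H
Char 4 ('D'): step: R->6, L=6; D->plug->D->R->C->L->A->refl->C->L'->H->R'->H->plug->H
Char 5 ('G'): step: R->7, L=6; G->plug->G->R->G->L->H->refl->D->L'->E->R'->A->plug->A
Char 6 ('E'): step: R->0, L->7 (L advanced); E->plug->E->R->C->L->D->refl->H->L'->B->R'->A->plug->A
Char 7 ('B'): step: R->1, L=7; B->plug->B->R->D->L->C->refl->A->L'->E->R'->E->plug->E

Answer: DHHHAAE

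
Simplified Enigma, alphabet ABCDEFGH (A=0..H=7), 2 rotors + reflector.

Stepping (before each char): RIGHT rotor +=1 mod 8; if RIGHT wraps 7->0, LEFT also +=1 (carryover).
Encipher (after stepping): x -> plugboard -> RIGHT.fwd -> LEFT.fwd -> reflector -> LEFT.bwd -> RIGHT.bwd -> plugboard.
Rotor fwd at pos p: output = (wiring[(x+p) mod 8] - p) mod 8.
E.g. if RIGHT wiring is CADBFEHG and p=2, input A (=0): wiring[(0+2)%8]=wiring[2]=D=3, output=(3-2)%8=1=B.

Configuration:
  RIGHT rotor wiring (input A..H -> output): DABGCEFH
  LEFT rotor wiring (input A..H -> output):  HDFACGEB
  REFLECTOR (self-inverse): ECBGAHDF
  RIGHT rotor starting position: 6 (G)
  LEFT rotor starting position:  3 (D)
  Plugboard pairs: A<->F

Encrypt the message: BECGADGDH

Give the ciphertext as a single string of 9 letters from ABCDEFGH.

Answer: DHEHEGDFC

Derivation:
Char 1 ('B'): step: R->7, L=3; B->plug->B->R->E->L->G->refl->D->L'->C->R'->D->plug->D
Char 2 ('E'): step: R->0, L->4 (L advanced); E->plug->E->R->C->L->A->refl->E->L'->H->R'->H->plug->H
Char 3 ('C'): step: R->1, L=4; C->plug->C->R->F->L->H->refl->F->L'->D->R'->E->plug->E
Char 4 ('G'): step: R->2, L=4; G->plug->G->R->B->L->C->refl->B->L'->G->R'->H->plug->H
Char 5 ('A'): step: R->3, L=4; A->plug->F->R->A->L->G->refl->D->L'->E->R'->E->plug->E
Char 6 ('D'): step: R->4, L=4; D->plug->D->R->D->L->F->refl->H->L'->F->R'->G->plug->G
Char 7 ('G'): step: R->5, L=4; G->plug->G->R->B->L->C->refl->B->L'->G->R'->D->plug->D
Char 8 ('D'): step: R->6, L=4; D->plug->D->R->C->L->A->refl->E->L'->H->R'->A->plug->F
Char 9 ('H'): step: R->7, L=4; H->plug->H->R->G->L->B->refl->C->L'->B->R'->C->plug->C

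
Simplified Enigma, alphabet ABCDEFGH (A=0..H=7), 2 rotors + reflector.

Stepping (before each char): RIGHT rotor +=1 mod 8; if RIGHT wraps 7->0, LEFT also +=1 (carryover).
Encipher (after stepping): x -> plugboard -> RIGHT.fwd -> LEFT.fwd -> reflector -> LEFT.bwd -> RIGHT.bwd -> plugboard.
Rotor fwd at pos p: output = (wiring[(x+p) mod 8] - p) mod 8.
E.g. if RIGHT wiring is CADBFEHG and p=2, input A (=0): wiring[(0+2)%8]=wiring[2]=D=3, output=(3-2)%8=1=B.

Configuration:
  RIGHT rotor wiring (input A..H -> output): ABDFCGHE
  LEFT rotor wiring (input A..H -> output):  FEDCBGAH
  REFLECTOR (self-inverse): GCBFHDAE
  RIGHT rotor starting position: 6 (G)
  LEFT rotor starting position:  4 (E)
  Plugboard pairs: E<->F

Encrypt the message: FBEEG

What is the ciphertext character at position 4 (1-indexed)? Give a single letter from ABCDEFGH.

Char 1 ('F'): step: R->7, L=4; F->plug->E->R->G->L->H->refl->E->L'->C->R'->C->plug->C
Char 2 ('B'): step: R->0, L->5 (L advanced); B->plug->B->R->B->L->D->refl->F->L'->G->R'->F->plug->E
Char 3 ('E'): step: R->1, L=5; E->plug->F->R->G->L->F->refl->D->L'->B->R'->D->plug->D
Char 4 ('E'): step: R->2, L=5; E->plug->F->R->C->L->C->refl->B->L'->A->R'->C->plug->C

C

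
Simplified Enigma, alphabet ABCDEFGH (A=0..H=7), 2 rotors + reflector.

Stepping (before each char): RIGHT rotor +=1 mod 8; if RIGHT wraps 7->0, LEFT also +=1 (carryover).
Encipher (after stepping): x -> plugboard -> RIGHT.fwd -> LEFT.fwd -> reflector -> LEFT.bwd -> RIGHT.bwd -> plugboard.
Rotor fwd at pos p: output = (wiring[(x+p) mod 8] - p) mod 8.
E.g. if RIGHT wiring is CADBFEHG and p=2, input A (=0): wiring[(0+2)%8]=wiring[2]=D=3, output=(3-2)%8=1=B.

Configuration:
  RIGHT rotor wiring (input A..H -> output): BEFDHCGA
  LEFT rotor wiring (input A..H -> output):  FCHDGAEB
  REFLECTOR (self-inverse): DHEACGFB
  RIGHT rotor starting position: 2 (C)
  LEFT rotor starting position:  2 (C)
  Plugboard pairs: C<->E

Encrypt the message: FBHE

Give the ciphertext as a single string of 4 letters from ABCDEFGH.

Char 1 ('F'): step: R->3, L=2; F->plug->F->R->G->L->D->refl->A->L'->H->R'->C->plug->E
Char 2 ('B'): step: R->4, L=2; B->plug->B->R->G->L->D->refl->A->L'->H->R'->H->plug->H
Char 3 ('H'): step: R->5, L=2; H->plug->H->R->C->L->E->refl->C->L'->E->R'->D->plug->D
Char 4 ('E'): step: R->6, L=2; E->plug->C->R->D->L->G->refl->F->L'->A->R'->A->plug->A

Answer: EHDA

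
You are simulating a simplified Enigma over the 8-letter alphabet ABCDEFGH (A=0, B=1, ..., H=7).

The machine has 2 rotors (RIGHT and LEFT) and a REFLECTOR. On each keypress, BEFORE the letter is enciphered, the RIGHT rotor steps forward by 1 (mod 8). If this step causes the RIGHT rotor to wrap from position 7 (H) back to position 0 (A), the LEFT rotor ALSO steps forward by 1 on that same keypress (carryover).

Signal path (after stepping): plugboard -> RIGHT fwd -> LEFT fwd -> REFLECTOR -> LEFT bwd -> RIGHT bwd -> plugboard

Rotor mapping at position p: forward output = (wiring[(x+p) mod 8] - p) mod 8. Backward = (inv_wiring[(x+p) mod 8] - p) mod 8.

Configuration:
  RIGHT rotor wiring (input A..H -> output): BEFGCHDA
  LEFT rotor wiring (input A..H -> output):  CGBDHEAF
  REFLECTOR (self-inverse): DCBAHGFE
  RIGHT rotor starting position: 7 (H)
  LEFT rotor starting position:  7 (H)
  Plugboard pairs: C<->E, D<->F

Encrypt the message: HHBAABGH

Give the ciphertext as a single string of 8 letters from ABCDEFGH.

Char 1 ('H'): step: R->0, L->0 (L advanced); H->plug->H->R->A->L->C->refl->B->L'->C->R'->E->plug->C
Char 2 ('H'): step: R->1, L=0; H->plug->H->R->A->L->C->refl->B->L'->C->R'->F->plug->D
Char 3 ('B'): step: R->2, L=0; B->plug->B->R->E->L->H->refl->E->L'->F->R'->D->plug->F
Char 4 ('A'): step: R->3, L=0; A->plug->A->R->D->L->D->refl->A->L'->G->R'->F->plug->D
Char 5 ('A'): step: R->4, L=0; A->plug->A->R->G->L->A->refl->D->L'->D->R'->B->plug->B
Char 6 ('B'): step: R->5, L=0; B->plug->B->R->G->L->A->refl->D->L'->D->R'->C->plug->E
Char 7 ('G'): step: R->6, L=0; G->plug->G->R->E->L->H->refl->E->L'->F->R'->A->plug->A
Char 8 ('H'): step: R->7, L=0; H->plug->H->R->E->L->H->refl->E->L'->F->R'->C->plug->E

Answer: CDFDBEAE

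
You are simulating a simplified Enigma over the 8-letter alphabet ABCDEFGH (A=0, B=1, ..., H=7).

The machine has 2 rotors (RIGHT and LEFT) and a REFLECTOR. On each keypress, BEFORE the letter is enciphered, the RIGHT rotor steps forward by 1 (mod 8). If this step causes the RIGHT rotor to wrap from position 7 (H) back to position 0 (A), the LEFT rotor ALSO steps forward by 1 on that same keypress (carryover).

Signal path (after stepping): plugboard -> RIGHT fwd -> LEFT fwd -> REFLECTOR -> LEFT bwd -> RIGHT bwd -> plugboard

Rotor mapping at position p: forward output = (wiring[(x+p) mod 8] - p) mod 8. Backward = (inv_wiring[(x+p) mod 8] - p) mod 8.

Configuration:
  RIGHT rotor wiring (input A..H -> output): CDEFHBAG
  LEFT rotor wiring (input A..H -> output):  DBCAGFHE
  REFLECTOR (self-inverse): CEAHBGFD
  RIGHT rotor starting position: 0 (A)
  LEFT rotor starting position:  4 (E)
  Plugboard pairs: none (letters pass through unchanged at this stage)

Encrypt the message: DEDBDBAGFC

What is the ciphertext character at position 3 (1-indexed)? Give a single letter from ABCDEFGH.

Char 1 ('D'): step: R->1, L=4; D->plug->D->R->G->L->G->refl->F->L'->F->R'->G->plug->G
Char 2 ('E'): step: R->2, L=4; E->plug->E->R->G->L->G->refl->F->L'->F->R'->C->plug->C
Char 3 ('D'): step: R->3, L=4; D->plug->D->R->F->L->F->refl->G->L'->G->R'->C->plug->C

C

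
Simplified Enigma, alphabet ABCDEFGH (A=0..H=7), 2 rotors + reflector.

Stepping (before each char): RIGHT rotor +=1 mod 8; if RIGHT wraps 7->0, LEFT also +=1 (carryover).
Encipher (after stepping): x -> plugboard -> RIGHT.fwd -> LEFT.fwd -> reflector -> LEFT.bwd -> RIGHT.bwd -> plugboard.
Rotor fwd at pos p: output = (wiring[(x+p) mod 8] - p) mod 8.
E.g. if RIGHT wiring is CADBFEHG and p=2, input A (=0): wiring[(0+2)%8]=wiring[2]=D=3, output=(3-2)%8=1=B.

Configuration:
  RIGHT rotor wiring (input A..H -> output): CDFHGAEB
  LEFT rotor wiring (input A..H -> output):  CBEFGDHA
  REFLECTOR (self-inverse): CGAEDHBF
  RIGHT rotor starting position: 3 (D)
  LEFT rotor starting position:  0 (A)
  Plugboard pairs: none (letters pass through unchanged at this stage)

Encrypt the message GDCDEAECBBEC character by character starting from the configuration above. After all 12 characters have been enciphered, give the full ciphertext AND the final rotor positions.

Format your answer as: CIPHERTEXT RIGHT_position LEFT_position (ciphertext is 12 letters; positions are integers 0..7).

Answer: BGFBBHHFCDDE 7 1

Derivation:
Char 1 ('G'): step: R->4, L=0; G->plug->G->R->B->L->B->refl->G->L'->E->R'->B->plug->B
Char 2 ('D'): step: R->5, L=0; D->plug->D->R->F->L->D->refl->E->L'->C->R'->G->plug->G
Char 3 ('C'): step: R->6, L=0; C->plug->C->R->E->L->G->refl->B->L'->B->R'->F->plug->F
Char 4 ('D'): step: R->7, L=0; D->plug->D->R->G->L->H->refl->F->L'->D->R'->B->plug->B
Char 5 ('E'): step: R->0, L->1 (L advanced); E->plug->E->R->G->L->H->refl->F->L'->D->R'->B->plug->B
Char 6 ('A'): step: R->1, L=1; A->plug->A->R->C->L->E->refl->D->L'->B->R'->H->plug->H
Char 7 ('E'): step: R->2, L=1; E->plug->E->R->C->L->E->refl->D->L'->B->R'->H->plug->H
Char 8 ('C'): step: R->3, L=1; C->plug->C->R->F->L->G->refl->B->L'->H->R'->F->plug->F
Char 9 ('B'): step: R->4, L=1; B->plug->B->R->E->L->C->refl->A->L'->A->R'->C->plug->C
Char 10 ('B'): step: R->5, L=1; B->plug->B->R->H->L->B->refl->G->L'->F->R'->D->plug->D
Char 11 ('E'): step: R->6, L=1; E->plug->E->R->H->L->B->refl->G->L'->F->R'->D->plug->D
Char 12 ('C'): step: R->7, L=1; C->plug->C->R->E->L->C->refl->A->L'->A->R'->E->plug->E
Final: ciphertext=BGFBBHHFCDDE, RIGHT=7, LEFT=1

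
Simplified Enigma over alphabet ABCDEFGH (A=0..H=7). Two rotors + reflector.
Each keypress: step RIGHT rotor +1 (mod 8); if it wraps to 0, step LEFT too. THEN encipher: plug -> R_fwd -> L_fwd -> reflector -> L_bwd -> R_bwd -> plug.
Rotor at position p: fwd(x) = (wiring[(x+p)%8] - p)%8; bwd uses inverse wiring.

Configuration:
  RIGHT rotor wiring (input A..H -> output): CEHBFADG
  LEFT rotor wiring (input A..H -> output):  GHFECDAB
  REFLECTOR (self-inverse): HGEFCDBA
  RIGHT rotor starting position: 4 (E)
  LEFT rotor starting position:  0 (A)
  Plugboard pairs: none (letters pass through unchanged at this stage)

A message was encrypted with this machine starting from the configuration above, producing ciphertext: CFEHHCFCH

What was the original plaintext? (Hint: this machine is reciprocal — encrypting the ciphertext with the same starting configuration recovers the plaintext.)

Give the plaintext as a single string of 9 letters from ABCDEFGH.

Answer: BCCEDGBDA

Derivation:
Char 1 ('C'): step: R->5, L=0; C->plug->C->R->B->L->H->refl->A->L'->G->R'->B->plug->B
Char 2 ('F'): step: R->6, L=0; F->plug->F->R->D->L->E->refl->C->L'->E->R'->C->plug->C
Char 3 ('E'): step: R->7, L=0; E->plug->E->R->C->L->F->refl->D->L'->F->R'->C->plug->C
Char 4 ('H'): step: R->0, L->1 (L advanced); H->plug->H->R->G->L->A->refl->H->L'->F->R'->E->plug->E
Char 5 ('H'): step: R->1, L=1; H->plug->H->R->B->L->E->refl->C->L'->E->R'->D->plug->D
Char 6 ('C'): step: R->2, L=1; C->plug->C->R->D->L->B->refl->G->L'->A->R'->G->plug->G
Char 7 ('F'): step: R->3, L=1; F->plug->F->R->H->L->F->refl->D->L'->C->R'->B->plug->B
Char 8 ('C'): step: R->4, L=1; C->plug->C->R->H->L->F->refl->D->L'->C->R'->D->plug->D
Char 9 ('H'): step: R->5, L=1; H->plug->H->R->A->L->G->refl->B->L'->D->R'->A->plug->A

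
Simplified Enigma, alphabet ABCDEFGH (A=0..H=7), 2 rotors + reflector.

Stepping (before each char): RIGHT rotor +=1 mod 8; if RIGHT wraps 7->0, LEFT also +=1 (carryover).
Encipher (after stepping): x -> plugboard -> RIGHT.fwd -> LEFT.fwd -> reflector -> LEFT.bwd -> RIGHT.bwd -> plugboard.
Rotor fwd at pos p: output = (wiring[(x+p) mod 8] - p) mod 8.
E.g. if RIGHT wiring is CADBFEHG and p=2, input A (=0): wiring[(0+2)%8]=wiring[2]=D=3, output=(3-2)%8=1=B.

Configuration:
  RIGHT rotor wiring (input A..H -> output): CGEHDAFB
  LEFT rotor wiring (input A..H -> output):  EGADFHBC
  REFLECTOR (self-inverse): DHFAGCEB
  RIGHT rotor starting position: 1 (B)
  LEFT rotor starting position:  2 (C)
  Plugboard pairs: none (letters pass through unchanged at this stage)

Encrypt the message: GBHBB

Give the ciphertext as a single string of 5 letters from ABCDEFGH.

Char 1 ('G'): step: R->2, L=2; G->plug->G->R->A->L->G->refl->E->L'->H->R'->F->plug->F
Char 2 ('B'): step: R->3, L=2; B->plug->B->R->A->L->G->refl->E->L'->H->R'->F->plug->F
Char 3 ('H'): step: R->4, L=2; H->plug->H->R->D->L->F->refl->C->L'->G->R'->E->plug->E
Char 4 ('B'): step: R->5, L=2; B->plug->B->R->A->L->G->refl->E->L'->H->R'->F->plug->F
Char 5 ('B'): step: R->6, L=2; B->plug->B->R->D->L->F->refl->C->L'->G->R'->E->plug->E

Answer: FFEFE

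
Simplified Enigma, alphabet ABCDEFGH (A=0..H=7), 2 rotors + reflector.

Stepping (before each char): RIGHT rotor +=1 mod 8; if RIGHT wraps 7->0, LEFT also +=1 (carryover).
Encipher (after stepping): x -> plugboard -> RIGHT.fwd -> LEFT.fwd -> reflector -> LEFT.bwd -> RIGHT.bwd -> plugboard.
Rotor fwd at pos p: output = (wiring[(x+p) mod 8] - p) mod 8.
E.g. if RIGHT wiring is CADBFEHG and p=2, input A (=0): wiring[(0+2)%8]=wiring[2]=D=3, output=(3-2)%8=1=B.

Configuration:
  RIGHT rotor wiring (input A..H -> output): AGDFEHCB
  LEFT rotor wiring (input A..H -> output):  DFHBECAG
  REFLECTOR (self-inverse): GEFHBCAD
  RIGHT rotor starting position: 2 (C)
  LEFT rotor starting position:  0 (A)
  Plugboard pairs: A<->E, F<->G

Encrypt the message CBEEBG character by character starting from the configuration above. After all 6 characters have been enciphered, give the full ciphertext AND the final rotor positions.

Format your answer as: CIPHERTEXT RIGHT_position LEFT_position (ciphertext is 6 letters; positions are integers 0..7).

Char 1 ('C'): step: R->3, L=0; C->plug->C->R->E->L->E->refl->B->L'->D->R'->G->plug->F
Char 2 ('B'): step: R->4, L=0; B->plug->B->R->D->L->B->refl->E->L'->E->R'->E->plug->A
Char 3 ('E'): step: R->5, L=0; E->plug->A->R->C->L->H->refl->D->L'->A->R'->G->plug->F
Char 4 ('E'): step: R->6, L=0; E->plug->A->R->E->L->E->refl->B->L'->D->R'->B->plug->B
Char 5 ('B'): step: R->7, L=0; B->plug->B->R->B->L->F->refl->C->L'->F->R'->F->plug->G
Char 6 ('G'): step: R->0, L->1 (L advanced); G->plug->F->R->H->L->C->refl->F->L'->G->R'->B->plug->B
Final: ciphertext=FAFBGB, RIGHT=0, LEFT=1

Answer: FAFBGB 0 1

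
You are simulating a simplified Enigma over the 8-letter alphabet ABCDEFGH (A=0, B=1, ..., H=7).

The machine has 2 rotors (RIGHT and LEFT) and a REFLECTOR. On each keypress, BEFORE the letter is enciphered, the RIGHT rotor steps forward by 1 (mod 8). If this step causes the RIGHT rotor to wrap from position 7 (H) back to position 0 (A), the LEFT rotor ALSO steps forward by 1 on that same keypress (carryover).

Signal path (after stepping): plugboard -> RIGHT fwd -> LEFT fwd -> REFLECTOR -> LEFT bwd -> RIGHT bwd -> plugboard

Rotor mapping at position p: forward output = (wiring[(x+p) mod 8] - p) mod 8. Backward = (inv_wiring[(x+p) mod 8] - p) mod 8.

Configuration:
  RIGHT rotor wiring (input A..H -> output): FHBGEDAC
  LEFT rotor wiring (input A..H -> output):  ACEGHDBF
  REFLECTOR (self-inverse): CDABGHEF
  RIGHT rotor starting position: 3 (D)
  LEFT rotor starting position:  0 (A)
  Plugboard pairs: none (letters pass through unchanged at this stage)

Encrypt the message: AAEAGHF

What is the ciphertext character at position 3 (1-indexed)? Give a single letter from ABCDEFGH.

Char 1 ('A'): step: R->4, L=0; A->plug->A->R->A->L->A->refl->C->L'->B->R'->E->plug->E
Char 2 ('A'): step: R->5, L=0; A->plug->A->R->G->L->B->refl->D->L'->F->R'->C->plug->C
Char 3 ('E'): step: R->6, L=0; E->plug->E->R->D->L->G->refl->E->L'->C->R'->A->plug->A

A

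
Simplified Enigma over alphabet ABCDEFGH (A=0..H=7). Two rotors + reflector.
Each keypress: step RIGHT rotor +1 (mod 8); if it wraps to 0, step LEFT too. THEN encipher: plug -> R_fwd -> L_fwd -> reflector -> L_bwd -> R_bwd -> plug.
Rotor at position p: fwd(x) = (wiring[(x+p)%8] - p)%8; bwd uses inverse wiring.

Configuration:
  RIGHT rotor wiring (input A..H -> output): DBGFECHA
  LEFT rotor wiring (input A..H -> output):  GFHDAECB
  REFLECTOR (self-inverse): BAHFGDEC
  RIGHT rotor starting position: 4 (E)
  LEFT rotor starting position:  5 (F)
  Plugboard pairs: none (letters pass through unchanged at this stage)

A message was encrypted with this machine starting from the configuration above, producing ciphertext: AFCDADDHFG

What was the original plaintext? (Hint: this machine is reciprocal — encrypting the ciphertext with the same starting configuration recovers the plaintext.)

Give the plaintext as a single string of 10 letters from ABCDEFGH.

Answer: GAEBGHAFAD

Derivation:
Char 1 ('A'): step: R->5, L=5; A->plug->A->R->F->L->C->refl->H->L'->A->R'->G->plug->G
Char 2 ('F'): step: R->6, L=5; F->plug->F->R->H->L->D->refl->F->L'->B->R'->A->plug->A
Char 3 ('C'): step: R->7, L=5; C->plug->C->R->C->L->E->refl->G->L'->G->R'->E->plug->E
Char 4 ('D'): step: R->0, L->6 (L advanced); D->plug->D->R->F->L->F->refl->D->L'->B->R'->B->plug->B
Char 5 ('A'): step: R->1, L=6; A->plug->A->R->A->L->E->refl->G->L'->H->R'->G->plug->G
Char 6 ('D'): step: R->2, L=6; D->plug->D->R->A->L->E->refl->G->L'->H->R'->H->plug->H
Char 7 ('D'): step: R->3, L=6; D->plug->D->R->E->L->B->refl->A->L'->C->R'->A->plug->A
Char 8 ('H'): step: R->4, L=6; H->plug->H->R->B->L->D->refl->F->L'->F->R'->F->plug->F
Char 9 ('F'): step: R->5, L=6; F->plug->F->R->B->L->D->refl->F->L'->F->R'->A->plug->A
Char 10 ('G'): step: R->6, L=6; G->plug->G->R->G->L->C->refl->H->L'->D->R'->D->plug->D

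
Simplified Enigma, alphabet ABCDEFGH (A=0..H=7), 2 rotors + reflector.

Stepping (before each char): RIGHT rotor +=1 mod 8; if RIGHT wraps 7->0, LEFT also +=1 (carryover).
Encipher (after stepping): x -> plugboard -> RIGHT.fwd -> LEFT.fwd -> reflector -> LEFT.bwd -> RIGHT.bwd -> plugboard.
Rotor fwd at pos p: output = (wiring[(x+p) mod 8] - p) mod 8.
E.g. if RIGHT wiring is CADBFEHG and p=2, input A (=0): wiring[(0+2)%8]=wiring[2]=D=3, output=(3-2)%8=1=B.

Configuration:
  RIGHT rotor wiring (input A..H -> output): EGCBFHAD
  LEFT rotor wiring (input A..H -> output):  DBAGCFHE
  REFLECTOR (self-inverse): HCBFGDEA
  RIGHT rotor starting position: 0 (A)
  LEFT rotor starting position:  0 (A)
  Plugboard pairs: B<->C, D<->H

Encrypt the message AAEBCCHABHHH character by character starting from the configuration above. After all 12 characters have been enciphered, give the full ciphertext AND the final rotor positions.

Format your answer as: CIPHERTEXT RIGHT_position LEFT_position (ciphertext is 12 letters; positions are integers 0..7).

Answer: BHHAHHBECDBC 4 1

Derivation:
Char 1 ('A'): step: R->1, L=0; A->plug->A->R->F->L->F->refl->D->L'->A->R'->C->plug->B
Char 2 ('A'): step: R->2, L=0; A->plug->A->R->A->L->D->refl->F->L'->F->R'->D->plug->H
Char 3 ('E'): step: R->3, L=0; E->plug->E->R->A->L->D->refl->F->L'->F->R'->D->plug->H
Char 4 ('B'): step: R->4, L=0; B->plug->C->R->E->L->C->refl->B->L'->B->R'->A->plug->A
Char 5 ('C'): step: R->5, L=0; C->plug->B->R->D->L->G->refl->E->L'->H->R'->D->plug->H
Char 6 ('C'): step: R->6, L=0; C->plug->B->R->F->L->F->refl->D->L'->A->R'->D->plug->H
Char 7 ('H'): step: R->7, L=0; H->plug->D->R->D->L->G->refl->E->L'->H->R'->C->plug->B
Char 8 ('A'): step: R->0, L->1 (L advanced); A->plug->A->R->E->L->E->refl->G->L'->F->R'->E->plug->E
Char 9 ('B'): step: R->1, L=1; B->plug->C->R->A->L->A->refl->H->L'->B->R'->B->plug->C
Char 10 ('H'): step: R->2, L=1; H->plug->D->R->F->L->G->refl->E->L'->E->R'->H->plug->D
Char 11 ('H'): step: R->3, L=1; H->plug->D->R->F->L->G->refl->E->L'->E->R'->C->plug->B
Char 12 ('H'): step: R->4, L=1; H->plug->D->R->H->L->C->refl->B->L'->D->R'->B->plug->C
Final: ciphertext=BHHAHHBECDBC, RIGHT=4, LEFT=1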